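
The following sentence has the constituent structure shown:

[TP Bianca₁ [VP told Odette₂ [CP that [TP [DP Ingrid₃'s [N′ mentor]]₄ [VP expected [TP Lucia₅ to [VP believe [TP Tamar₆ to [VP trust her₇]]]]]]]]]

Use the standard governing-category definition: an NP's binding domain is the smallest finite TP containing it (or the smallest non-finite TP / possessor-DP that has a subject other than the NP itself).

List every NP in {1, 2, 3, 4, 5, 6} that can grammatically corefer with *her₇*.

*her* is a pronoun, so Principle B applies: it must be free in its binding domain.
Binding domain of *her₇*: the embedded TP, whose subject is Tamar₆.
*Bianca₁* c-commands the pronoun but from outside its binding domain, and is not c-commanded by it → coindexation permitted.
*Odette₂* c-commands the pronoun but from outside its binding domain, and is not c-commanded by it → coindexation permitted.
*Ingrid₃* and the pronoun do not c-command one another → neither Principle B nor Principle C is at stake; coindexation permitted.
*[Ingrid₃'s mentor]₄* c-commands the pronoun but from outside its binding domain, and is not c-commanded by it → coindexation permitted.
*Lucia₅* c-commands the pronoun but from outside its binding domain, and is not c-commanded by it → coindexation permitted.
*Tamar₆* c-commands the pronoun within its binding domain → coindexation would violate Principle B.

{1, 2, 3, 4, 5}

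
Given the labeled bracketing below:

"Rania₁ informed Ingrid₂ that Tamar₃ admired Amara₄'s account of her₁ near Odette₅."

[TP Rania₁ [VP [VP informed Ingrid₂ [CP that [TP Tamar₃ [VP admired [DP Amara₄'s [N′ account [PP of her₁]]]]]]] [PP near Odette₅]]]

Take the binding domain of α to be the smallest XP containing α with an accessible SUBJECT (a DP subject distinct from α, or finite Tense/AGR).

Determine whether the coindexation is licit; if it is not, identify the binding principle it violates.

grammatical

The two coindexed NPs are *Rania₁* and *her₁*.
*her₁* is a pronoun; its binding domain is the possessed DP, whose subject is Amara₄. Within that domain it is c-commanded only by *Amara₄*, which carries a different index — the pronoun is free locally, so Principle B holds.
*Rania₁* is an R-expression; *her₁* does not c-command it, and no other NP shares its index, so Principle C is satisfied.
All principles are respected.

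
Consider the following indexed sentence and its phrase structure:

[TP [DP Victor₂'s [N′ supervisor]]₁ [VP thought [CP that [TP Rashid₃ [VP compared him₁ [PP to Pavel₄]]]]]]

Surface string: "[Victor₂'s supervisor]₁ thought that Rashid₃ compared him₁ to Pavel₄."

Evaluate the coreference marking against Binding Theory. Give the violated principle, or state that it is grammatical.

grammatical

The two coindexed NPs are *[Victor₂'s supervisor]₁* and *him₁*.
*him₁* is a pronoun; its binding domain is the embedded TP, whose subject is Rashid₃. Within that domain it is c-commanded only by *Rashid₃*, which carries a different index — the pronoun is free locally, so Principle B holds.
*[Victor₂'s supervisor]₁* is an R-expression; *him₁* does not c-command it, and no other NP shares its index, so Principle C is satisfied.
All principles are respected.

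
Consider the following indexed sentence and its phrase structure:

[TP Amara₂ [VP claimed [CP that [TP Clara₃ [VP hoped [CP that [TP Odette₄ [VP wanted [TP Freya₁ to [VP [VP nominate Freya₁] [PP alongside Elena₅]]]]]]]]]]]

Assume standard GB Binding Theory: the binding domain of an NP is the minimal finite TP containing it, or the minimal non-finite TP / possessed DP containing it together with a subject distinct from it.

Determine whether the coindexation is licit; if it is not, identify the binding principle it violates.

The two coindexed NPs are *Freya₁* (the lower occurrence) and *Freya₁* (the higher occurrence).
*Freya₁* (the lower occurrence) is an R-expression. Principle C requires it to be free everywhere.
*Freya₁* (the higher occurrence) c-commands it and carries the same index.
The R-expression is bound → Principle C violation.

Principle C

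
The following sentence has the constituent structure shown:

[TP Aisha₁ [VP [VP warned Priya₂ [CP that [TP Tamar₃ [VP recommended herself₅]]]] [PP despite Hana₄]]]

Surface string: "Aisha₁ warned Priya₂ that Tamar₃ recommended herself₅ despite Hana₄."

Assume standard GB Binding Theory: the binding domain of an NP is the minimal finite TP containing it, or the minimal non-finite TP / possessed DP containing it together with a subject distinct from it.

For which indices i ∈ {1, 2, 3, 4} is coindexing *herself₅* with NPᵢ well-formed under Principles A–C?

{3}

*herself* is an anaphor, so Principle A applies: it must be bound in its binding domain.
Binding domain of *herself₅*: the embedded TP, whose subject is Tamar₃.
*Aisha₁* c-commands the anaphor but is outside its binding domain → cannot satisfy Principle A.
*Priya₂* c-commands the anaphor but is outside its binding domain → cannot satisfy Principle A.
*Tamar₃* c-commands the anaphor within its binding domain → licit binder.
*Hana₄* does not c-command the anaphor → cannot bind it.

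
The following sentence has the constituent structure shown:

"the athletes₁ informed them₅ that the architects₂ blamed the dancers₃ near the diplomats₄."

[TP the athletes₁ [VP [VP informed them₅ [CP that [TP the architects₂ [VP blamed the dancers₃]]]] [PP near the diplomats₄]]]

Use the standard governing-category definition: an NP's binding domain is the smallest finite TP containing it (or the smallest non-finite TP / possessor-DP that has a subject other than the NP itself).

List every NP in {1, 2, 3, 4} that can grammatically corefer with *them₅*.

*them* is a pronoun, so Principle B applies: it must be free in its binding domain.
Binding domain of *them₅*: the matrix TP, whose subject is the athletes₁.
*the athletes₁* c-commands the pronoun within its binding domain → coindexation would violate Principle B.
*the architects₂*: the pronoun c-commands this R-expression → coindexation would violate Principle C on *the architects₂*.
*the dancers₃*: the pronoun c-commands this R-expression → coindexation would violate Principle C on *the dancers₃*.
*the diplomats₄* and the pronoun do not c-command one another → neither Principle B nor Principle C is at stake; coindexation permitted.

{4}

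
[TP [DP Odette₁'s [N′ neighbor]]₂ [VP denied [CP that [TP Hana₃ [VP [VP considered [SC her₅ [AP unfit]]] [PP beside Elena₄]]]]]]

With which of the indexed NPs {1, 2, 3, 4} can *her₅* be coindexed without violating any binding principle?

*her* is a pronoun, so Principle B applies: it must be free in its binding domain.
Binding domain of *her₅*: the embedded TP, whose subject is Hana₃.
*Odette₁* and the pronoun do not c-command one another → neither Principle B nor Principle C is at stake; coindexation permitted.
*[Odette₁'s neighbor]₂* c-commands the pronoun but from outside its binding domain, and is not c-commanded by it → coindexation permitted.
*Hana₃* c-commands the pronoun within its binding domain → coindexation would violate Principle B.
*Elena₄* and the pronoun do not c-command one another → neither Principle B nor Principle C is at stake; coindexation permitted.

{1, 2, 4}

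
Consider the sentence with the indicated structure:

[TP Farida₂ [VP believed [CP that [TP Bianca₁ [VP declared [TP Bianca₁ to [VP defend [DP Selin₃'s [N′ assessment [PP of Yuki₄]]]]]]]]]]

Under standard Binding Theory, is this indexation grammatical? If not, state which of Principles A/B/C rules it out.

The two coindexed NPs are *Bianca₁* (the higher occurrence) and *Bianca₁* (the lower occurrence).
*Bianca₁* (the lower occurrence) is an R-expression. Principle C requires it to be free everywhere.
*Bianca₁* (the higher occurrence) c-commands it and carries the same index.
The R-expression is bound → Principle C violation.

Principle C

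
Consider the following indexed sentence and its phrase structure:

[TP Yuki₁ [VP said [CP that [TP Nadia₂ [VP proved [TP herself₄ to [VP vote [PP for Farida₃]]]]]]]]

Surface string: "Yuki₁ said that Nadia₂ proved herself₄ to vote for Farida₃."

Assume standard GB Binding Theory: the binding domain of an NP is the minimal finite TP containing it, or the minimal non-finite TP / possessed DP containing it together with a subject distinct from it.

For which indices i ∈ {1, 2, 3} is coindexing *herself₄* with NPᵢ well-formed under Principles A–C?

*herself* is an anaphor, so Principle A applies: it must be bound in its binding domain.
Binding domain of *herself₄*: the embedded TP, whose subject is Nadia₂.
*Yuki₁* c-commands the anaphor but is outside its binding domain → cannot satisfy Principle A.
*Nadia₂* c-commands the anaphor within its binding domain → licit binder.
*Farida₃* does not c-command the anaphor → cannot bind it.

{2}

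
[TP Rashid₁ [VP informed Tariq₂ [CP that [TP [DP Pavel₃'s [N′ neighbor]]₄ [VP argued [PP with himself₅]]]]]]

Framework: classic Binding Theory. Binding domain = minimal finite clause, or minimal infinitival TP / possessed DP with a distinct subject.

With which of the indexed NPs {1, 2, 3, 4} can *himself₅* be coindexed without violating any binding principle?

*himself* is an anaphor, so Principle A applies: it must be bound in its binding domain.
Binding domain of *himself₅*: the embedded TP, whose subject is [Pavel₃'s neighbor]₄.
*Rashid₁* c-commands the anaphor but is outside its binding domain → cannot satisfy Principle A.
*Tariq₂* c-commands the anaphor but is outside its binding domain → cannot satisfy Principle A.
*Pavel₃* does not c-command the anaphor → cannot bind it.
*[Pavel₃'s neighbor]₄* c-commands the anaphor within its binding domain → licit binder.

{4}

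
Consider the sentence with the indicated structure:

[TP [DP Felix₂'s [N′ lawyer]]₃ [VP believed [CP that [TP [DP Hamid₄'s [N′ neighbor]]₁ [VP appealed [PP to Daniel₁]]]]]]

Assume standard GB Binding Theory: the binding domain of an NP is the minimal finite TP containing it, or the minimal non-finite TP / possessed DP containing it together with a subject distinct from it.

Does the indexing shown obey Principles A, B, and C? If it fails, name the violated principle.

The two coindexed NPs are *[Hamid₄'s neighbor]₁* and *Daniel₁*.
*Daniel₁* is an R-expression. Principle C requires it to be free everywhere.
*[Hamid₄'s neighbor]₁* c-commands it and carries the same index.
The R-expression is bound → Principle C violation.

Principle C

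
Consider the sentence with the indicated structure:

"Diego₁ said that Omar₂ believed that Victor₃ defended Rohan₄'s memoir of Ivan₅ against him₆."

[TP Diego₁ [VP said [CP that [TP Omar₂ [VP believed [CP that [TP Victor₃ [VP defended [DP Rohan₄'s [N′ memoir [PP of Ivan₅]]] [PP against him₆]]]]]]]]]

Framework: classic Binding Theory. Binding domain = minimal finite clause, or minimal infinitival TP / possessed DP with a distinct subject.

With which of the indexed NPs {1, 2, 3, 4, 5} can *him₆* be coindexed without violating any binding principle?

{1, 2, 4, 5}

*him* is a pronoun, so Principle B applies: it must be free in its binding domain.
Binding domain of *him₆*: the embedded TP, whose subject is Victor₃.
*Diego₁* c-commands the pronoun but from outside its binding domain, and is not c-commanded by it → coindexation permitted.
*Omar₂* c-commands the pronoun but from outside its binding domain, and is not c-commanded by it → coindexation permitted.
*Victor₃* c-commands the pronoun within its binding domain → coindexation would violate Principle B.
*Rohan₄* and the pronoun do not c-command one another → neither Principle B nor Principle C is at stake; coindexation permitted.
*Ivan₅* and the pronoun do not c-command one another → neither Principle B nor Principle C is at stake; coindexation permitted.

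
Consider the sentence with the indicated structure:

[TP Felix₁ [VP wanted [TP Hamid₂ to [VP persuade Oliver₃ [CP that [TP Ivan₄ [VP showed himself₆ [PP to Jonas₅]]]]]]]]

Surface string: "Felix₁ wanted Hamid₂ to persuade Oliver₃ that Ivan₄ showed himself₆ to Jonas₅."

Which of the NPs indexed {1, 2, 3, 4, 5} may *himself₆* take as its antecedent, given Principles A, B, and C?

*himself* is an anaphor, so Principle A applies: it must be bound in its binding domain.
Binding domain of *himself₆*: the embedded TP, whose subject is Ivan₄.
*Felix₁* c-commands the anaphor but is outside its binding domain → cannot satisfy Principle A.
*Hamid₂* c-commands the anaphor but is outside its binding domain → cannot satisfy Principle A.
*Oliver₃* c-commands the anaphor but is outside its binding domain → cannot satisfy Principle A.
*Ivan₄* c-commands the anaphor within its binding domain → licit binder.
*Jonas₅* does not c-command the anaphor → cannot bind it.

{4}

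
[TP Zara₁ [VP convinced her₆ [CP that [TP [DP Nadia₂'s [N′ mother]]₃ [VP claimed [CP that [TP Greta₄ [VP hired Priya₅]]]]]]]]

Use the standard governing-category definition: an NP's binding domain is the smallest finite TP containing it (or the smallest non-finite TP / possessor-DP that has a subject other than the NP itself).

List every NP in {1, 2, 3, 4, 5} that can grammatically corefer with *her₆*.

*her* is a pronoun, so Principle B applies: it must be free in its binding domain.
Binding domain of *her₆*: the matrix TP, whose subject is Zara₁.
*Zara₁* c-commands the pronoun within its binding domain → coindexation would violate Principle B.
*Nadia₂*: the pronoun c-commands this R-expression → coindexation would violate Principle C on *Nadia₂*.
*[Nadia₂'s mother]₃*: the pronoun c-commands this R-expression → coindexation would violate Principle C on *[Nadia₂'s mother]₃*.
*Greta₄*: the pronoun c-commands this R-expression → coindexation would violate Principle C on *Greta₄*.
*Priya₅*: the pronoun c-commands this R-expression → coindexation would violate Principle C on *Priya₅*.

none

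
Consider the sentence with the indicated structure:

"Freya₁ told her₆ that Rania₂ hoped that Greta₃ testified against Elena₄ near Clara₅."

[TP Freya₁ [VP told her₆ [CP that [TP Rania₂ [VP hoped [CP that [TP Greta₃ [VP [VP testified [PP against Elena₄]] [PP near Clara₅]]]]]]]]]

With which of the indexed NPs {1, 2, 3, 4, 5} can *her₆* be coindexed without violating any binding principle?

none

*her* is a pronoun, so Principle B applies: it must be free in its binding domain.
Binding domain of *her₆*: the matrix TP, whose subject is Freya₁.
*Freya₁* c-commands the pronoun within its binding domain → coindexation would violate Principle B.
*Rania₂*: the pronoun c-commands this R-expression → coindexation would violate Principle C on *Rania₂*.
*Greta₃*: the pronoun c-commands this R-expression → coindexation would violate Principle C on *Greta₃*.
*Elena₄*: the pronoun c-commands this R-expression → coindexation would violate Principle C on *Elena₄*.
*Clara₅*: the pronoun c-commands this R-expression → coindexation would violate Principle C on *Clara₅*.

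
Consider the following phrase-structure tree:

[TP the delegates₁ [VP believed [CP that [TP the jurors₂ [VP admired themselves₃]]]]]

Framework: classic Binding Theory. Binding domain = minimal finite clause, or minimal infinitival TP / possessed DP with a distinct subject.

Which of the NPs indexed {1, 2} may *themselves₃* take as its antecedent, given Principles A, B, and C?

{2}

*themselves* is an anaphor, so Principle A applies: it must be bound in its binding domain.
Binding domain of *themselves₃*: the embedded TP, whose subject is the jurors₂.
*the delegates₁* c-commands the anaphor but is outside its binding domain → cannot satisfy Principle A.
*the jurors₂* c-commands the anaphor within its binding domain → licit binder.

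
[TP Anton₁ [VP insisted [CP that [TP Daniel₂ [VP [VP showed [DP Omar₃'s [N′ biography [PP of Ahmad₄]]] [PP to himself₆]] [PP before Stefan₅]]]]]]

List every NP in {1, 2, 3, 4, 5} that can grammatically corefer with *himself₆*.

*himself* is an anaphor, so Principle A applies: it must be bound in its binding domain.
Binding domain of *himself₆*: the embedded TP, whose subject is Daniel₂.
*Anton₁* c-commands the anaphor but is outside its binding domain → cannot satisfy Principle A.
*Daniel₂* c-commands the anaphor within its binding domain → licit binder.
*Omar₃* does not c-command the anaphor → cannot bind it.
*Ahmad₄* does not c-command the anaphor → cannot bind it.
*Stefan₅* does not c-command the anaphor → cannot bind it.

{2}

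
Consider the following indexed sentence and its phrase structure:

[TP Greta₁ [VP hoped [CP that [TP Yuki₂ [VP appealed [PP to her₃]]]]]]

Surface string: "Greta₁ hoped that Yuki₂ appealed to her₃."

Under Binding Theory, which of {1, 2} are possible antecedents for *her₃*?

{1}

*her* is a pronoun, so Principle B applies: it must be free in its binding domain.
Binding domain of *her₃*: the embedded TP, whose subject is Yuki₂.
*Greta₁* c-commands the pronoun but from outside its binding domain, and is not c-commanded by it → coindexation permitted.
*Yuki₂* c-commands the pronoun within its binding domain → coindexation would violate Principle B.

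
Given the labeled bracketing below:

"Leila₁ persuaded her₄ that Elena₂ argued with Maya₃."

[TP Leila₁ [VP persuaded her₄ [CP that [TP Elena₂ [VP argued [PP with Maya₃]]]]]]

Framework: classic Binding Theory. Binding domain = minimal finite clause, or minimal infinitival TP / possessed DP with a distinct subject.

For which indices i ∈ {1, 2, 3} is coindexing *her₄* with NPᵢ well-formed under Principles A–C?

*her* is a pronoun, so Principle B applies: it must be free in its binding domain.
Binding domain of *her₄*: the matrix TP, whose subject is Leila₁.
*Leila₁* c-commands the pronoun within its binding domain → coindexation would violate Principle B.
*Elena₂*: the pronoun c-commands this R-expression → coindexation would violate Principle C on *Elena₂*.
*Maya₃*: the pronoun c-commands this R-expression → coindexation would violate Principle C on *Maya₃*.

none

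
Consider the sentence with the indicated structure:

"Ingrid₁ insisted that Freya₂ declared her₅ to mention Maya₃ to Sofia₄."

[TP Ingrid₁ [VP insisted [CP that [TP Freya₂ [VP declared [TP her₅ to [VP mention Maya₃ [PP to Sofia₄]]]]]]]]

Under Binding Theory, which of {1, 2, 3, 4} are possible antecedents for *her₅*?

*her* is a pronoun, so Principle B applies: it must be free in its binding domain.
Binding domain of *her₅*: the embedded TP, whose subject is Freya₂.
*Ingrid₁* c-commands the pronoun but from outside its binding domain, and is not c-commanded by it → coindexation permitted.
*Freya₂* c-commands the pronoun within its binding domain → coindexation would violate Principle B.
*Maya₃*: the pronoun c-commands this R-expression → coindexation would violate Principle C on *Maya₃*.
*Sofia₄*: the pronoun c-commands this R-expression → coindexation would violate Principle C on *Sofia₄*.

{1}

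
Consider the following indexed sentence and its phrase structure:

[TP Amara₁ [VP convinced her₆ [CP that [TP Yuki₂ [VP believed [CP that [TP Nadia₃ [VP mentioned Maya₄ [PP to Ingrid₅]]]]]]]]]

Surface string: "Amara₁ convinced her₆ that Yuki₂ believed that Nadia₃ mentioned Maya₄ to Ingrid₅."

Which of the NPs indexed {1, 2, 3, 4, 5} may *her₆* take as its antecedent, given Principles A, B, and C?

*her* is a pronoun, so Principle B applies: it must be free in its binding domain.
Binding domain of *her₆*: the matrix TP, whose subject is Amara₁.
*Amara₁* c-commands the pronoun within its binding domain → coindexation would violate Principle B.
*Yuki₂*: the pronoun c-commands this R-expression → coindexation would violate Principle C on *Yuki₂*.
*Nadia₃*: the pronoun c-commands this R-expression → coindexation would violate Principle C on *Nadia₃*.
*Maya₄*: the pronoun c-commands this R-expression → coindexation would violate Principle C on *Maya₄*.
*Ingrid₅*: the pronoun c-commands this R-expression → coindexation would violate Principle C on *Ingrid₅*.

none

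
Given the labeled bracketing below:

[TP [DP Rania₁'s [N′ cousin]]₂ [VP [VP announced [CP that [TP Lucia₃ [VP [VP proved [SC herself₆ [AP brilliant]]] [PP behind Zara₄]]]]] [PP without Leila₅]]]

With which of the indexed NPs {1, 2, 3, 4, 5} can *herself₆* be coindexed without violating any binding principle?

{3}

*herself* is an anaphor, so Principle A applies: it must be bound in its binding domain.
Binding domain of *herself₆*: the embedded TP, whose subject is Lucia₃.
*Rania₁* does not c-command the anaphor → cannot bind it.
*[Rania₁'s cousin]₂* c-commands the anaphor but is outside its binding domain → cannot satisfy Principle A.
*Lucia₃* c-commands the anaphor within its binding domain → licit binder.
*Zara₄* does not c-command the anaphor → cannot bind it.
*Leila₅* does not c-command the anaphor → cannot bind it.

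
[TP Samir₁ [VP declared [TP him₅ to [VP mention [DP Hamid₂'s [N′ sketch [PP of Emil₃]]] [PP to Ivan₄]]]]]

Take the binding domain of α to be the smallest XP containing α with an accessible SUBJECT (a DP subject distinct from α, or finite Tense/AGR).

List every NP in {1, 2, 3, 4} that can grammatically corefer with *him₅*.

none

*him* is a pronoun, so Principle B applies: it must be free in its binding domain.
Binding domain of *him₅*: the matrix TP, whose subject is Samir₁.
*Samir₁* c-commands the pronoun within its binding domain → coindexation would violate Principle B.
*Hamid₂*: the pronoun c-commands this R-expression → coindexation would violate Principle C on *Hamid₂*.
*Emil₃*: the pronoun c-commands this R-expression → coindexation would violate Principle C on *Emil₃*.
*Ivan₄*: the pronoun c-commands this R-expression → coindexation would violate Principle C on *Ivan₄*.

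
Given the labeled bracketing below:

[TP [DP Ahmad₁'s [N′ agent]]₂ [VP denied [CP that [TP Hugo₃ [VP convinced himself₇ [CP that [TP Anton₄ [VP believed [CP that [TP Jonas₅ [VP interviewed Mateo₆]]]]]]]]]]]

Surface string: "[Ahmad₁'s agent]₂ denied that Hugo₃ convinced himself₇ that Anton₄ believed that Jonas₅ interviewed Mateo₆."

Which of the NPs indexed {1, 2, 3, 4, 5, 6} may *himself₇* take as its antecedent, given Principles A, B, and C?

{3}

*himself* is an anaphor, so Principle A applies: it must be bound in its binding domain.
Binding domain of *himself₇*: the embedded TP, whose subject is Hugo₃.
*Ahmad₁* does not c-command the anaphor → cannot bind it.
*[Ahmad₁'s agent]₂* c-commands the anaphor but is outside its binding domain → cannot satisfy Principle A.
*Hugo₃* c-commands the anaphor within its binding domain → licit binder.
*Anton₄* does not c-command the anaphor → cannot bind it.
*Jonas₅* does not c-command the anaphor → cannot bind it.
*Mateo₆* does not c-command the anaphor → cannot bind it.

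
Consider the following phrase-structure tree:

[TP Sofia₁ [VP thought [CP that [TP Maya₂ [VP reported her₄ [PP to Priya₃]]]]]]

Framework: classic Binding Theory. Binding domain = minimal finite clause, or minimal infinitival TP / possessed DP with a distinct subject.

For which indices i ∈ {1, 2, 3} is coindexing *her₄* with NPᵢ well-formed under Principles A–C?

*her* is a pronoun, so Principle B applies: it must be free in its binding domain.
Binding domain of *her₄*: the embedded TP, whose subject is Maya₂.
*Sofia₁* c-commands the pronoun but from outside its binding domain, and is not c-commanded by it → coindexation permitted.
*Maya₂* c-commands the pronoun within its binding domain → coindexation would violate Principle B.
*Priya₃*: the pronoun c-commands this R-expression → coindexation would violate Principle C on *Priya₃*.

{1}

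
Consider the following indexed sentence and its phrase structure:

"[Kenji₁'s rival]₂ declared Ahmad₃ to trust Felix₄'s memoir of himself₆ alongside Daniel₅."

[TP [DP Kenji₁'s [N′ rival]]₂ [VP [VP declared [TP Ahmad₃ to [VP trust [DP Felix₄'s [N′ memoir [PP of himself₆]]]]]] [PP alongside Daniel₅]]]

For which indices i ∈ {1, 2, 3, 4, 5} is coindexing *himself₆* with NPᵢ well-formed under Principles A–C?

{4}

*himself* is an anaphor, so Principle A applies: it must be bound in its binding domain.
Binding domain of *himself₆*: the possessed DP, whose subject is Felix₄.
*Kenji₁* does not c-command the anaphor → cannot bind it.
*[Kenji₁'s rival]₂* c-commands the anaphor but is outside its binding domain → cannot satisfy Principle A.
*Ahmad₃* c-commands the anaphor but is outside its binding domain → cannot satisfy Principle A.
*Felix₄* c-commands the anaphor within its binding domain → licit binder.
*Daniel₅* does not c-command the anaphor → cannot bind it.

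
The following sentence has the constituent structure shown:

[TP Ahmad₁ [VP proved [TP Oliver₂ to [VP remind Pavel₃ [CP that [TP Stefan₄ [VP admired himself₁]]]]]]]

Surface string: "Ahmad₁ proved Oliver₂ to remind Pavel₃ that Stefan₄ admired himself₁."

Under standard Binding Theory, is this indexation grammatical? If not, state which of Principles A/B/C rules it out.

Principle A

The two coindexed NPs are *Ahmad₁* and *himself₁*.
*himself₁* is an anaphor. Principle A requires it to be bound within its binding domain — the embedded TP, whose subject is Stefan₄.
Within that domain it is c-commanded by *Stefan₄*, which does not share its index.
*Ahmad₁* does c-command the anaphor, but from outside its binding domain.
The anaphor is unbound in its domain → Principle A violation.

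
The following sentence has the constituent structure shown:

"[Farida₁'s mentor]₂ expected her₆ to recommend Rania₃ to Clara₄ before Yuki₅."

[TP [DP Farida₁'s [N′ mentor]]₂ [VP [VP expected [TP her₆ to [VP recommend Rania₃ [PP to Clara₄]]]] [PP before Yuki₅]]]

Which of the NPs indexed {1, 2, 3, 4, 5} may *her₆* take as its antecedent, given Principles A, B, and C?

*her* is a pronoun, so Principle B applies: it must be free in its binding domain.
Binding domain of *her₆*: the matrix TP, whose subject is [Farida₁'s mentor]₂.
*Farida₁* and the pronoun do not c-command one another → neither Principle B nor Principle C is at stake; coindexation permitted.
*[Farida₁'s mentor]₂* c-commands the pronoun within its binding domain → coindexation would violate Principle B.
*Rania₃*: the pronoun c-commands this R-expression → coindexation would violate Principle C on *Rania₃*.
*Clara₄*: the pronoun c-commands this R-expression → coindexation would violate Principle C on *Clara₄*.
*Yuki₅* and the pronoun do not c-command one another → neither Principle B nor Principle C is at stake; coindexation permitted.

{1, 5}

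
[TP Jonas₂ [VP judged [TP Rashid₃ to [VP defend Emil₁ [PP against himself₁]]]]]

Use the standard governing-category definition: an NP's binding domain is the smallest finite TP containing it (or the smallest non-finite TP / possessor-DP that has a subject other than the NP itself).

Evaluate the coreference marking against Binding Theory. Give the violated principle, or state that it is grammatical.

grammatical

The two coindexed NPs are *Emil₁* and *himself₁*.
*himself₁* is an anaphor; its binding domain is the embedded TP, whose subject is Rashid₃. *Emil₁* c-commands it within that domain and shares its index, so Principle A is satisfied.
*Emil₁* is an R-expression; *himself₁* does not c-command it, and no other NP shares its index, so Principle C is satisfied.
All principles are respected.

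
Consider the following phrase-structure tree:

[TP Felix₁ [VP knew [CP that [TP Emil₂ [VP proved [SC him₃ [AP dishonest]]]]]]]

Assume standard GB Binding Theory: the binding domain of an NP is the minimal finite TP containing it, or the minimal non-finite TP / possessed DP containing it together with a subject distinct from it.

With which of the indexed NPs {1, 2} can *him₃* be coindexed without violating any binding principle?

{1}

*him* is a pronoun, so Principle B applies: it must be free in its binding domain.
Binding domain of *him₃*: the embedded TP, whose subject is Emil₂.
*Felix₁* c-commands the pronoun but from outside its binding domain, and is not c-commanded by it → coindexation permitted.
*Emil₂* c-commands the pronoun within its binding domain → coindexation would violate Principle B.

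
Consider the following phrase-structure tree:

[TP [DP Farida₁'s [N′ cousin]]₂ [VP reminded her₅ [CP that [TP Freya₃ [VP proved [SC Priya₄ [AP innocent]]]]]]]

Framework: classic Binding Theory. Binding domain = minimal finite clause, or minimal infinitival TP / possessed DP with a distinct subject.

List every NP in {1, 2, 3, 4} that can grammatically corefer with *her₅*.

*her* is a pronoun, so Principle B applies: it must be free in its binding domain.
Binding domain of *her₅*: the matrix TP, whose subject is [Farida₁'s cousin]₂.
*Farida₁* and the pronoun do not c-command one another → neither Principle B nor Principle C is at stake; coindexation permitted.
*[Farida₁'s cousin]₂* c-commands the pronoun within its binding domain → coindexation would violate Principle B.
*Freya₃*: the pronoun c-commands this R-expression → coindexation would violate Principle C on *Freya₃*.
*Priya₄*: the pronoun c-commands this R-expression → coindexation would violate Principle C on *Priya₄*.

{1}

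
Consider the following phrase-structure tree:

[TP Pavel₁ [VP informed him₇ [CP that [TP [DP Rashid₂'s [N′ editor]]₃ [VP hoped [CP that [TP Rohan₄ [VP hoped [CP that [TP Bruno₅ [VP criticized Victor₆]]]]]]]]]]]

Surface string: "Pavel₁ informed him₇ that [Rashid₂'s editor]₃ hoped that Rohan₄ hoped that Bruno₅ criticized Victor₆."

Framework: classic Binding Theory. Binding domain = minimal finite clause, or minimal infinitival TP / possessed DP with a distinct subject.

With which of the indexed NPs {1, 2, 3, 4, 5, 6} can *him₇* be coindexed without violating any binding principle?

none

*him* is a pronoun, so Principle B applies: it must be free in its binding domain.
Binding domain of *him₇*: the matrix TP, whose subject is Pavel₁.
*Pavel₁* c-commands the pronoun within its binding domain → coindexation would violate Principle B.
*Rashid₂*: the pronoun c-commands this R-expression → coindexation would violate Principle C on *Rashid₂*.
*[Rashid₂'s editor]₃*: the pronoun c-commands this R-expression → coindexation would violate Principle C on *[Rashid₂'s editor]₃*.
*Rohan₄*: the pronoun c-commands this R-expression → coindexation would violate Principle C on *Rohan₄*.
*Bruno₅*: the pronoun c-commands this R-expression → coindexation would violate Principle C on *Bruno₅*.
*Victor₆*: the pronoun c-commands this R-expression → coindexation would violate Principle C on *Victor₆*.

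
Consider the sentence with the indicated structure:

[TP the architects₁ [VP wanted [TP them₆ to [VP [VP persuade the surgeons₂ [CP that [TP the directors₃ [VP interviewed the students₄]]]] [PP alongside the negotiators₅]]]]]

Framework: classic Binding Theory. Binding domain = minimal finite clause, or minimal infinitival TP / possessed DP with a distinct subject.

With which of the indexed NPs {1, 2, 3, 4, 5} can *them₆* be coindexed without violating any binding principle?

*them* is a pronoun, so Principle B applies: it must be free in its binding domain.
Binding domain of *them₆*: the matrix TP, whose subject is the architects₁.
*the architects₁* c-commands the pronoun within its binding domain → coindexation would violate Principle B.
*the surgeons₂*: the pronoun c-commands this R-expression → coindexation would violate Principle C on *the surgeons₂*.
*the directors₃*: the pronoun c-commands this R-expression → coindexation would violate Principle C on *the directors₃*.
*the students₄*: the pronoun c-commands this R-expression → coindexation would violate Principle C on *the students₄*.
*the negotiators₅*: the pronoun c-commands this R-expression → coindexation would violate Principle C on *the negotiators₅*.

none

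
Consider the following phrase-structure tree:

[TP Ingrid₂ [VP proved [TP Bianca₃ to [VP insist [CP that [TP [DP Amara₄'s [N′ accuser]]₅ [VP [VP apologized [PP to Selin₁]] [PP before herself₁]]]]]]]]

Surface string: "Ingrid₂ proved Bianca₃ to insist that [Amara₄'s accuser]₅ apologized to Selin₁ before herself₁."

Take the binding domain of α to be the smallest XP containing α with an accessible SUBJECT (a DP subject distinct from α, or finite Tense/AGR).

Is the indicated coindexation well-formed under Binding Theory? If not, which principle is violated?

Principle A

The two coindexed NPs are *Selin₁* and *herself₁*.
*herself₁* is an anaphor. Principle A requires it to be bound within its binding domain — the embedded TP, whose subject is [Amara₄'s accuser]₅.
Within that domain it is c-commanded by *[Amara₄'s accuser]₅*, which does not share its index.
*Selin₁* does not c-command the anaphor at all.
The anaphor is unbound in its domain → Principle A violation.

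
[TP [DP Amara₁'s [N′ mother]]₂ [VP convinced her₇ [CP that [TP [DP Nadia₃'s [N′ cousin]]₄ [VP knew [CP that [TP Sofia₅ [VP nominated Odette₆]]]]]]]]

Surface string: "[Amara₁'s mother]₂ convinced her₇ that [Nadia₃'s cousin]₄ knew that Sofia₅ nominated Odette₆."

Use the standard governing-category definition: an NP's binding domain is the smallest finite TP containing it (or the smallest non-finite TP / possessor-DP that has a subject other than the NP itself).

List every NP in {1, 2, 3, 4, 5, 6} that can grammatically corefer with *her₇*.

*her* is a pronoun, so Principle B applies: it must be free in its binding domain.
Binding domain of *her₇*: the matrix TP, whose subject is [Amara₁'s mother]₂.
*Amara₁* and the pronoun do not c-command one another → neither Principle B nor Principle C is at stake; coindexation permitted.
*[Amara₁'s mother]₂* c-commands the pronoun within its binding domain → coindexation would violate Principle B.
*Nadia₃*: the pronoun c-commands this R-expression → coindexation would violate Principle C on *Nadia₃*.
*[Nadia₃'s cousin]₄*: the pronoun c-commands this R-expression → coindexation would violate Principle C on *[Nadia₃'s cousin]₄*.
*Sofia₅*: the pronoun c-commands this R-expression → coindexation would violate Principle C on *Sofia₅*.
*Odette₆*: the pronoun c-commands this R-expression → coindexation would violate Principle C on *Odette₆*.

{1}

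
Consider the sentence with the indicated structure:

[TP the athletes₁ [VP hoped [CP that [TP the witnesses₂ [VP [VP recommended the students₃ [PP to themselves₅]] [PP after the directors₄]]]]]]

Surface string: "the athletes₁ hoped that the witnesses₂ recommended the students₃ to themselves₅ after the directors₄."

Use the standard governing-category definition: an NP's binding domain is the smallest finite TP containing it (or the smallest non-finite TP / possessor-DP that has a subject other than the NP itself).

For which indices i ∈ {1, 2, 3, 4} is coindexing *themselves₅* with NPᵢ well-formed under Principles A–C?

{2, 3}

*themselves* is an anaphor, so Principle A applies: it must be bound in its binding domain.
Binding domain of *themselves₅*: the embedded TP, whose subject is the witnesses₂.
*the athletes₁* c-commands the anaphor but is outside its binding domain → cannot satisfy Principle A.
*the witnesses₂* c-commands the anaphor within its binding domain → licit binder.
*the students₃* c-commands the anaphor within its binding domain → licit binder.
*the directors₄* does not c-command the anaphor → cannot bind it.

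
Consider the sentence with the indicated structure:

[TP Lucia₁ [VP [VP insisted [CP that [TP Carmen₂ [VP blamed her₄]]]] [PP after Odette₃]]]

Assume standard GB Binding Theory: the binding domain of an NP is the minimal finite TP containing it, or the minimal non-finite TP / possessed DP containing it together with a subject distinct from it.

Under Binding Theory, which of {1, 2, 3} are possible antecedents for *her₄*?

*her* is a pronoun, so Principle B applies: it must be free in its binding domain.
Binding domain of *her₄*: the embedded TP, whose subject is Carmen₂.
*Lucia₁* c-commands the pronoun but from outside its binding domain, and is not c-commanded by it → coindexation permitted.
*Carmen₂* c-commands the pronoun within its binding domain → coindexation would violate Principle B.
*Odette₃* and the pronoun do not c-command one another → neither Principle B nor Principle C is at stake; coindexation permitted.

{1, 3}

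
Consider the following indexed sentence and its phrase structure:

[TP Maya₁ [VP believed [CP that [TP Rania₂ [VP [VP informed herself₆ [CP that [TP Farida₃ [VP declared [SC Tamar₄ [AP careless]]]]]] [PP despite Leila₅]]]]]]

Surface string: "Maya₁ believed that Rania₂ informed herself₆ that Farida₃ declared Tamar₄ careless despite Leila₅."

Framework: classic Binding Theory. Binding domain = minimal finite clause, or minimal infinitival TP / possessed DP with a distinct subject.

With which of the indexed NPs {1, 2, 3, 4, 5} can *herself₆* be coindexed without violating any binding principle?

*herself* is an anaphor, so Principle A applies: it must be bound in its binding domain.
Binding domain of *herself₆*: the embedded TP, whose subject is Rania₂.
*Maya₁* c-commands the anaphor but is outside its binding domain → cannot satisfy Principle A.
*Rania₂* c-commands the anaphor within its binding domain → licit binder.
*Farida₃* does not c-command the anaphor → cannot bind it.
*Tamar₄* does not c-command the anaphor → cannot bind it.
*Leila₅* does not c-command the anaphor → cannot bind it.

{2}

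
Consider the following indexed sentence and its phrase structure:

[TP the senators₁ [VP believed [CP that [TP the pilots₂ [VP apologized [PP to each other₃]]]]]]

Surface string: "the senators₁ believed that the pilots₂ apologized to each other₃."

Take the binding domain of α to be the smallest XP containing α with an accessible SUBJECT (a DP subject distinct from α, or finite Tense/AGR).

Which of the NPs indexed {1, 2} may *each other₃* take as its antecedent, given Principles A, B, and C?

{2}

*each other* is an anaphor, so Principle A applies: it must be bound in its binding domain.
Binding domain of *each other₃*: the embedded TP, whose subject is the pilots₂.
*the senators₁* c-commands the anaphor but is outside its binding domain → cannot satisfy Principle A.
*the pilots₂* c-commands the anaphor within its binding domain → licit binder.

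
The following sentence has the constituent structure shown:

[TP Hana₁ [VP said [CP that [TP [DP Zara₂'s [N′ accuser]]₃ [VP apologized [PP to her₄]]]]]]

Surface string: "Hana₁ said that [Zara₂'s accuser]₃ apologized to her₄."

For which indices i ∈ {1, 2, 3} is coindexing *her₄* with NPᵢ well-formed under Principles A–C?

*her* is a pronoun, so Principle B applies: it must be free in its binding domain.
Binding domain of *her₄*: the embedded TP, whose subject is [Zara₂'s accuser]₃.
*Hana₁* c-commands the pronoun but from outside its binding domain, and is not c-commanded by it → coindexation permitted.
*Zara₂* and the pronoun do not c-command one another → neither Principle B nor Principle C is at stake; coindexation permitted.
*[Zara₂'s accuser]₃* c-commands the pronoun within its binding domain → coindexation would violate Principle B.

{1, 2}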